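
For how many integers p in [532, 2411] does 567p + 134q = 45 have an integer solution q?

gcd(567, 134):
  567 = 4×134 + 31
  134 = 4×31 + 10
  31 = 3×10 + 1
  10 = 10×1
so gcd(567, 134) = 1.
Back-substitute for Bézout coefficients:
  1 = 31 - 3×10
  ... = 567×(13) + 134×(-55)
Scale by 45: particular solution (585, -2475); reduce p mod 134: (49, -207).
General solution: p = 49 + 134t, q = -207 - 567t for integer t.
532 ≤ 49 + 134t ≤ 2411 gives t ∈ [4, 17], which is 14 values.

14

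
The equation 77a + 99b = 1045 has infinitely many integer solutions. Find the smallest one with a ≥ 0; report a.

gcd(99, 77) = 11.
11 divides 1045, so solutions exist.
By Bézout, 77*(4) + 99*(-3) = 11.
Scale by 1045/11 = 95: (a₀, b₀) = (380, -285).
General solution: a = 380 + 9t, b = -285 - 7t for integer t.
a ≥ 0: smallest is 380 mod 9 = 2 (at t = -42), with b = 9.

2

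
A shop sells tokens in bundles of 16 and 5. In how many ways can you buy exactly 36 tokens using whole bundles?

1

Need nonnegative integers with 16j + 5k = 36.
gcd(16, 5) = 1, and 16·(1) + 5·(-3) = 1.
So (j₀, k₀) = (36, -108); general j = 36 + 5t, k = -108 - 16t.
j ≥ 0 ⇒ t ≥ -7; k ≥ 0 ⇒ t ≤ -7. That's 1 value of t.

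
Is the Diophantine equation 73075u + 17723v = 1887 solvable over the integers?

yes

gcd(73075, 17723) = 37.
37 divides 1887, so integer solutions exist.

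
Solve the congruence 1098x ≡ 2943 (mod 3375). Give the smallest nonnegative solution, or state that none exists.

gcd(3375, 1098) = 9.
9 divides 2943, so solutions exist.
By Bézout, 1098*(83) + 3375*(-27) = 9.
So 1098*(83) ≡ 9 (mod 3375); multiply by 327: x ≡ 27141 (mod 375).
Smallest nonnegative: x = 27141 mod 375 = 141.

141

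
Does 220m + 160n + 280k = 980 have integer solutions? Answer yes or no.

gcd(220, 160) = 20.
gcd(20, 280) = 20.
20 divides 980, so integer solutions exist.

yes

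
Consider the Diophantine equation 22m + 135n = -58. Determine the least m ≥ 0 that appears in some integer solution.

gcd(135, 22):
  135 = 6×22 + 3
  22 = 7×3 + 1
  3 = 3×1
so gcd(135, 22) = 1.
1 divides -58, so solutions exist.
Back-substitute for Bézout coefficients:
  1 = 22 - 7×3
  ... = 22×(43) + 135×(-7)
Scale by -58/1 = -58: (m₀, n₀) = (-2494, 406).
General solution: m = -2494 + 135t, n = 406 - 22t for integer t.
m ≥ 0: smallest is -2494 mod 135 = 71 (at t = 19), with n = -12.

71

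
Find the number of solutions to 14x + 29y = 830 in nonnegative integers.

2

gcd(29, 14) = 1  (29 = 2×14 + 1, 14 = 14×1).
Back-substituting, 14×(-2) + 29×(1) = 1.
Scale by 830: one solution is (-1660, 830). Reduce x mod 29: (22, 18).
General: x = 22 + 29t, y = 18 - 14t.
x ≥ 0 ⇒ t ≥ 0; y ≥ 0 ⇒ t ≤ 1. So t ∈ [0, 1]: 2 solutions.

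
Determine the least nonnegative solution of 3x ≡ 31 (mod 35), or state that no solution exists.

22

gcd(35, 3):
  35 = 11*3 + 2
  3 = 1*2 + 1
  2 = 2*1
so gcd(35, 3) = 1.
1 divides 31, so solutions exist.
Back-substitute for Bézout coefficients:
  1 = 3 - 1*2
  ... = 3*(12) + 35*(-1)
So 3*(12) ≡ 1 (mod 35); multiply by 31: x ≡ 372 (mod 35).
Smallest nonnegative: x = 372 mod 35 = 22.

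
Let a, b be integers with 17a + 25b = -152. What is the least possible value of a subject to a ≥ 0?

gcd(25, 17):
  25 = 1·17 + 8
  17 = 2·8 + 1
  8 = 8·1
so gcd(25, 17) = 1.
1 divides -152, so solutions exist.
Back-substitute for Bézout coefficients:
  1 = 17 - 2·8
  ... = 17·(3) + 25·(-2)
Scale by -152/1 = -152: (a₀, b₀) = (-456, 304).
General solution: a = -456 + 25t, b = 304 - 17t for integer t.
a ≥ 0: smallest is -456 mod 25 = 19 (at t = 19), with b = -19.

19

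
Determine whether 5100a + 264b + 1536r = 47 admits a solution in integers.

gcd(5100, 264) = 12.
gcd(12, 1536) = 12.
12 does not divide 47 (remainder 11), so no integer solutions.

no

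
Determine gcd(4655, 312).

1

gcd(4655, 312) = 1  (4655 = 14*312 + 287, 312 = 1*287 + 25, 287 = 11*25 + 12, 25 = 2*12 + 1, 12 = 12*1).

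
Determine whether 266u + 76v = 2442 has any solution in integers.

gcd(266, 76) = 38.
38 does not divide 2442 (remainder 10), so no integer solutions.

no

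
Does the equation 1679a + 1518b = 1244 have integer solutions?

no

gcd(1679, 1518) = 23  (1679 = 1·1518 + 161, 1518 = 9·161 + 69, 161 = 2·69 + 23, 69 = 3·23).
23 does not divide 1244 (remainder 2), so no integer solutions.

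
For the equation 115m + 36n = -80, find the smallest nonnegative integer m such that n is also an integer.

gcd(115, 36) = 1  (115 = 3×36 + 7, 36 = 5×7 + 1, 7 = 7×1).
1 divides -80, so solutions exist.
Back-substituting, 115×(-5) + 36×(16) = 1.
Scale by -80/1 = -80: (m₀, n₀) = (400, -1280).
General solution: m = 400 + 36t, n = -1280 - 115t for integer t.
m ≥ 0: smallest is 400 mod 36 = 4 (at t = -11), with n = -15.

4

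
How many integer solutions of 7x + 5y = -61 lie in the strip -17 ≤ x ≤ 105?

24

gcd(7, 5) = 1  (7 = 1·5 + 2, 5 = 2·2 + 1, 2 = 2·1).
Back-substituting, 7·(-2) + 5·(3) = 1.
Scale by -61: particular solution (122, -183); reduce x mod 5: (2, -15).
General solution: x = 2 + 5t, y = -15 - 7t for integer t.
-17 ≤ 2 + 5t ≤ 105 gives t ∈ [-3, 20], which is 24 values.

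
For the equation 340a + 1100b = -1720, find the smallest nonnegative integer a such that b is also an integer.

37

gcd(1100, 340):
  1100 = 3×340 + 80
  340 = 4×80 + 20
  80 = 4×20
so gcd(1100, 340) = 20.
20 divides -1720, so solutions exist.
Back-substitute for Bézout coefficients:
  20 = 340 - 4×80
  ... = 340×(13) + 1100×(-4)
Scale by -1720/20 = -86: (a₀, b₀) = (-1118, 344).
General solution: a = -1118 + 55t, b = 344 - 17t for integer t.
a ≥ 0: smallest is -1118 mod 55 = 37 (at t = 21), with b = -13.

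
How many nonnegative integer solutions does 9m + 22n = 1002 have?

gcd(22, 9) = 1.
By Bézout, 9×(5) + 22×(-2) = 1.
One solution: (16, 39).
General: m = 16 + 22t, n = 39 - 9t.
m ≥ 0 ⇒ t ≥ 0; n ≥ 0 ⇒ t ≤ 4. So t ∈ [0, 4]: 5 solutions.

5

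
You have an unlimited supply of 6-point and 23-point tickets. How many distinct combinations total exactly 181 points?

Need nonnegative integers with 6j + 23k = 181.
gcd(6, 23) = 1, and 6·(4) + 23·(-1) = 1.
So (j₀, k₀) = (724, -181); general j = 724 + 23t, k = -181 - 6t.
j ≥ 0 ⇒ t ≥ -31; k ≥ 0 ⇒ t ≤ -31. That's 1 value of t.

1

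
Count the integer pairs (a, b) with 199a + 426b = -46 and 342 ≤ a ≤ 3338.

7

gcd(426, 199) = 1  (426 = 2×199 + 28, 199 = 7×28 + 3, 28 = 9×3 + 1, 3 = 3×1).
Back-substituting, 199×(-137) + 426×(64) = 1.
Scale by -46: particular solution (6302, -2944); reduce a mod 426: (338, -158).
General solution: a = 338 + 426t, b = -158 - 199t for integer t.
342 ≤ 338 + 426t ≤ 3338 gives t ∈ [1, 7], which is 7 values.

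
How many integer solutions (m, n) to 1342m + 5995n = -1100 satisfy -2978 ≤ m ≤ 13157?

gcd(5995, 1342) = 11.
By Bézout, 1342*(-67) + 5995*(15) = 11.
Particular solution: (160, -36).
General solution: m = 160 + 545t, n = -36 - 122t for integer t.
-2978 ≤ 160 + 545t ≤ 13157 gives t ∈ [-5, 23], which is 29 values.

29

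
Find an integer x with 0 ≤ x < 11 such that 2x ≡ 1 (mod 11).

6

gcd(11, 2) = 1.
By Bézout, 2×(-5) + 11×(1) = 1.
So 2×-5 ≡ 1 (mod 11), and -5 mod 11 = 6.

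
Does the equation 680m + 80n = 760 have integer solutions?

yes

gcd(680, 80) = 40  (680 = 8·80 + 40, 80 = 2·40).
40 divides 760, so integer solutions exist.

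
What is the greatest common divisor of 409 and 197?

1

gcd(409, 197):
  409 = 2·197 + 15
  197 = 13·15 + 2
  15 = 7·2 + 1
  2 = 2·1
so gcd(409, 197) = 1.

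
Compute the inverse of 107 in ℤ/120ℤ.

gcd(120, 107) = 1.
By Bézout, 107*(-37) + 120*(33) = 1.
So 107*-37 ≡ 1 (mod 120), and -37 mod 120 = 83.

83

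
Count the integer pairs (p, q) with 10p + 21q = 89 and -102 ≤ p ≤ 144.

12

gcd(21, 10) = 1  (21 = 2*10 + 1, 10 = 10*1).
Back-substituting, 10*(-2) + 21*(1) = 1.
Scale by 89: particular solution (-178, 89); reduce p mod 21: (11, -1).
General solution: p = 11 + 21t, q = -1 - 10t for integer t.
-102 ≤ 11 + 21t ≤ 144 gives t ∈ [-5, 6], which is 12 values.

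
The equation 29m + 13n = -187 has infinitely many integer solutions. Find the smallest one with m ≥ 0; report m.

7

gcd(29, 13):
  29 = 2*13 + 3
  13 = 4*3 + 1
  3 = 3*1
so gcd(29, 13) = 1.
1 divides -187, so solutions exist.
Back-substitute for Bézout coefficients:
  1 = 13 - 4*3
  ... = 29*(-4) + 13*(9)
Scale by -187/1 = -187: (m₀, n₀) = (748, -1683).
General solution: m = 748 + 13t, n = -1683 - 29t for integer t.
m ≥ 0: smallest is 748 mod 13 = 7 (at t = -57), with n = -30.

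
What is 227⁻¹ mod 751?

354

gcd(751, 227) = 1  (751 = 3×227 + 70, 227 = 3×70 + 17, 70 = 4×17 + 2, 17 = 8×2 + 1, 2 = 2×1).
Back-substituting, 227×(354) + 751×(-107) = 1.
So 227×354 ≡ 1 (mod 751), and 354 mod 751 = 354.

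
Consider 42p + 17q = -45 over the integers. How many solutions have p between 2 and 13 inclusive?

1

gcd(42, 17) = 1.
By Bézout, 42·(-2) + 17·(5) = 1.
Particular solution: (5, -15).
General solution: p = 5 + 17t, q = -15 - 42t for integer t.
2 ≤ 5 + 17t ≤ 13 gives t ∈ [0, 0], which is 1 value.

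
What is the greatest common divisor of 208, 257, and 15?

1

gcd(257, 208) = 1.
gcd(1, 15) = 1.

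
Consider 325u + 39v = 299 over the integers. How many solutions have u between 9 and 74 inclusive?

22

gcd(325, 39):
  325 = 8×39 + 13
  39 = 3×13
so gcd(325, 39) = 13.
Back-substitute for Bézout coefficients:
  13 = 325 - 8×39
  ... = 325×(1) + 39×(-8)
Scale by 23: particular solution (23, -184); reduce u mod 3: (2, -9).
General solution: u = 2 + 3t, v = -9 - 25t for integer t.
9 ≤ 2 + 3t ≤ 74 gives t ∈ [3, 24], which is 22 values.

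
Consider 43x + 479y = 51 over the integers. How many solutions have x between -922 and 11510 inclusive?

26

gcd(479, 43) = 1.
By Bézout, 43×(78) + 479×(-7) = 1.
Particular solution: (146, -13).
General solution: x = 146 + 479t, y = -13 - 43t for integer t.
-922 ≤ 146 + 479t ≤ 11510 gives t ∈ [-2, 23], which is 26 values.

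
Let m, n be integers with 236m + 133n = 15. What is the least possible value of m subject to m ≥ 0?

gcd(236, 133) = 1  (236 = 1·133 + 103, 133 = 1·103 + 30, 103 = 3·30 + 13, 30 = 2·13 + 4, 13 = 3·4 + 1, 4 = 4·1).
1 divides 15, so solutions exist.
Back-substituting, 236·(31) + 133·(-55) = 1.
Scale by 15/1 = 15: (m₀, n₀) = (465, -825).
General solution: m = 465 + 133t, n = -825 - 236t for integer t.
m ≥ 0: smallest is 465 mod 133 = 66 (at t = -3), with n = -117.

66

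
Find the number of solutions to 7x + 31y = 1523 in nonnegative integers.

7

gcd(31, 7) = 1.
By Bézout, 7*(9) + 31*(-2) = 1.
One solution: (5, 48).
General: x = 5 + 31t, y = 48 - 7t.
x ≥ 0 ⇒ t ≥ 0; y ≥ 0 ⇒ t ≤ 6. So t ∈ [0, 6]: 7 solutions.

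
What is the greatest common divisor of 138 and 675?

3

gcd(675, 138) = 3  (675 = 4*138 + 123, 138 = 1*123 + 15, 123 = 8*15 + 3, 15 = 5*3).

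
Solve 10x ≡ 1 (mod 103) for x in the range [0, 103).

31

gcd(103, 10):
  103 = 10·10 + 3
  10 = 3·3 + 1
  3 = 3·1
so gcd(103, 10) = 1.
Back-substitute for Bézout coefficients:
  1 = 10 - 3·3
  ... = 10·(31) + 103·(-3)
So 10·31 ≡ 1 (mod 103), and 31 mod 103 = 31.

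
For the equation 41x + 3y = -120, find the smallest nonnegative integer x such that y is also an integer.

0

gcd(41, 3):
  41 = 13·3 + 2
  3 = 1·2 + 1
  2 = 2·1
so gcd(41, 3) = 1.
1 divides -120, so solutions exist.
Back-substitute for Bézout coefficients:
  1 = 3 - 1·2
  ... = 41·(-1) + 3·(14)
Scale by -120/1 = -120: (x₀, y₀) = (120, -1680).
General solution: x = 120 + 3t, y = -1680 - 41t for integer t.
x ≥ 0: smallest is 120 mod 3 = 0 (at t = -40), with y = -40.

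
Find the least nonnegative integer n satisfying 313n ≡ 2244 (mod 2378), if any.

gcd(2378, 313):
  2378 = 7×313 + 187
  313 = 1×187 + 126
  187 = 1×126 + 61
  126 = 2×61 + 4
  61 = 15×4 + 1
  4 = 4×1
so gcd(2378, 313) = 1.
1 divides 2244, so solutions exist.
Back-substitute for Bézout coefficients:
  1 = 61 - 15×4
  ... = 313×(-585) + 2378×(77)
So 313×(-585) ≡ 1 (mod 2378); multiply by 2244: n ≡ -1312740 (mod 2378).
Smallest nonnegative: n = -1312740 mod 2378 = 2294.

2294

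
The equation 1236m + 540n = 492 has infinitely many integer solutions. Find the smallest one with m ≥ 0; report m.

17

gcd(1236, 540):
  1236 = 2*540 + 156
  540 = 3*156 + 72
  156 = 2*72 + 12
  72 = 6*12
so gcd(1236, 540) = 12.
12 divides 492, so solutions exist.
Back-substitute for Bézout coefficients:
  12 = 156 - 2*72
  ... = 1236*(7) + 540*(-16)
Scale by 492/12 = 41: (m₀, n₀) = (287, -656).
General solution: m = 287 + 45t, n = -656 - 103t for integer t.
m ≥ 0: smallest is 287 mod 45 = 17 (at t = -6), with n = -38.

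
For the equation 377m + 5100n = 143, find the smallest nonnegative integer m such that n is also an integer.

gcd(5100, 377) = 1  (5100 = 13×377 + 199, 377 = 1×199 + 178, 199 = 1×178 + 21, 178 = 8×21 + 10, 21 = 2×10 + 1, 10 = 10×1).
1 divides 143, so solutions exist.
Back-substituting, 377×(-487) + 5100×(36) = 1.
Scale by 143/1 = 143: (m₀, n₀) = (-69641, 5148).
General solution: m = -69641 + 5100t, n = 5148 - 377t for integer t.
m ≥ 0: smallest is -69641 mod 5100 = 1759 (at t = 14), with n = -130.

1759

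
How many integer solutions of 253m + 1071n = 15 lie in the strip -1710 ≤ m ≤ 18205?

19

gcd(1071, 253):
  1071 = 4*253 + 59
  253 = 4*59 + 17
  59 = 3*17 + 8
  17 = 2*8 + 1
  8 = 8*1
so gcd(1071, 253) = 1.
Back-substitute for Bézout coefficients:
  1 = 17 - 2*8
  ... = 253*(127) + 1071*(-30)
Scale by 15: particular solution (1905, -450); reduce m mod 1071: (834, -197).
General solution: m = 834 + 1071t, n = -197 - 253t for integer t.
-1710 ≤ 834 + 1071t ≤ 18205 gives t ∈ [-2, 16], which is 19 values.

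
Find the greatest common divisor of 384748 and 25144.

gcd(384748, 25144):
  384748 = 15×25144 + 7588
  25144 = 3×7588 + 2380
  7588 = 3×2380 + 448
  2380 = 5×448 + 140
  448 = 3×140 + 28
  140 = 5×28
so gcd(384748, 25144) = 28.

28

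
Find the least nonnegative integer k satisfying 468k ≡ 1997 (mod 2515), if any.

719

gcd(2515, 468):
  2515 = 5·468 + 175
  468 = 2·175 + 118
  175 = 1·118 + 57
  118 = 2·57 + 4
  57 = 14·4 + 1
  4 = 4·1
so gcd(2515, 468) = 1.
1 divides 1997, so solutions exist.
Back-substitute for Bézout coefficients:
  1 = 57 - 14·4
  ... = 468·(-618) + 2515·(115)
So 468·(-618) ≡ 1 (mod 2515); multiply by 1997: k ≡ -1234146 (mod 2515).
Smallest nonnegative: k = -1234146 mod 2515 = 719.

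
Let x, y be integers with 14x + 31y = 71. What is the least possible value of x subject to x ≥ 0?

25

gcd(31, 14):
  31 = 2×14 + 3
  14 = 4×3 + 2
  3 = 1×2 + 1
  2 = 2×1
so gcd(31, 14) = 1.
1 divides 71, so solutions exist.
Back-substitute for Bézout coefficients:
  1 = 3 - 1×2
  ... = 14×(-11) + 31×(5)
Scale by 71/1 = 71: (x₀, y₀) = (-781, 355).
General solution: x = -781 + 31t, y = 355 - 14t for integer t.
x ≥ 0: smallest is -781 mod 31 = 25 (at t = 26), with y = -9.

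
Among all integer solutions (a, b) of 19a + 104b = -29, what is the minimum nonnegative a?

97

gcd(104, 19):
  104 = 5·19 + 9
  19 = 2·9 + 1
  9 = 9·1
so gcd(104, 19) = 1.
1 divides -29, so solutions exist.
Back-substitute for Bézout coefficients:
  1 = 19 - 2·9
  ... = 19·(11) + 104·(-2)
Scale by -29/1 = -29: (a₀, b₀) = (-319, 58).
General solution: a = -319 + 104t, b = 58 - 19t for integer t.
a ≥ 0: smallest is -319 mod 104 = 97 (at t = 4), with b = -18.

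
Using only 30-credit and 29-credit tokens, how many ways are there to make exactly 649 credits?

Need nonnegative integers with 30j + 29k = 649.
gcd(30, 29) = 1, and 30·(1) + 29·(-1) = 1.
So (j₀, k₀) = (649, -649); general j = 649 + 29t, k = -649 - 30t.
j ≥ 0 ⇒ t ≥ -22; k ≥ 0 ⇒ t ≤ -22. That's 1 value of t.

1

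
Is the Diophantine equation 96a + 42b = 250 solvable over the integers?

no

gcd(96, 42) = 6  (96 = 2*42 + 12, 42 = 3*12 + 6, 12 = 2*6).
6 does not divide 250 (remainder 4), so no integer solutions.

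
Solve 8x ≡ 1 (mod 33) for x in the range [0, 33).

gcd(33, 8) = 1  (33 = 4*8 + 1, 8 = 8*1).
Back-substituting, 8*(-4) + 33*(1) = 1.
So 8*-4 ≡ 1 (mod 33), and -4 mod 33 = 29.

29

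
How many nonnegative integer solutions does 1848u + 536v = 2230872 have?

gcd(1848, 536) = 8.
By Bézout, 1848×(-29) + 536×(100) = 8.
One solution: (56, 3969).
General: u = 56 + 67t, v = 3969 - 231t.
u ≥ 0 ⇒ t ≥ 0; v ≥ 0 ⇒ t ≤ 17. So t ∈ [0, 17]: 18 solutions.

18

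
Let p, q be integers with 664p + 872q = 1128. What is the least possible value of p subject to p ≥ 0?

91

gcd(872, 664):
  872 = 1×664 + 208
  664 = 3×208 + 40
  208 = 5×40 + 8
  40 = 5×8
so gcd(872, 664) = 8.
8 divides 1128, so solutions exist.
Back-substitute for Bézout coefficients:
  8 = 208 - 5×40
  ... = 664×(-21) + 872×(16)
Scale by 1128/8 = 141: (p₀, q₀) = (-2961, 2256).
General solution: p = -2961 + 109t, q = 2256 - 83t for integer t.
p ≥ 0: smallest is -2961 mod 109 = 91 (at t = 28), with q = -68.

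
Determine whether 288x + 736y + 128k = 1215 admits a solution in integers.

gcd(736, 288) = 32  (736 = 2·288 + 160, 288 = 1·160 + 128, 160 = 1·128 + 32, 128 = 4·32).
gcd(32, 128) = 32.
32 does not divide 1215 (remainder 31), so no integer solutions.

no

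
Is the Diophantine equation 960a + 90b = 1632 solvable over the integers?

no

gcd(960, 90) = 30  (960 = 10*90 + 60, 90 = 1*60 + 30, 60 = 2*30).
30 does not divide 1632 (remainder 12), so no integer solutions.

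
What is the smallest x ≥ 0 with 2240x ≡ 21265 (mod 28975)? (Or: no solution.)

2506

gcd(28975, 2240):
  28975 = 12*2240 + 2095
  2240 = 1*2095 + 145
  2095 = 14*145 + 65
  145 = 2*65 + 15
  65 = 4*15 + 5
  15 = 3*5
so gcd(28975, 2240) = 5.
5 divides 21265, so solutions exist.
Back-substitute for Bézout coefficients:
  5 = 65 - 4*15
  ... = 2240*(-1798) + 28975*(139)
So 2240*(-1798) ≡ 5 (mod 28975); multiply by 4253: x ≡ -7646894 (mod 5795).
Smallest nonnegative: x = -7646894 mod 5795 = 2506.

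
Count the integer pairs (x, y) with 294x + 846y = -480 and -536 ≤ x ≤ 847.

9

gcd(846, 294) = 6.
By Bézout, 294×(-23) + 846×(8) = 6.
Particular solution: (7, -3).
General solution: x = 7 + 141t, y = -3 - 49t for integer t.
-536 ≤ 7 + 141t ≤ 847 gives t ∈ [-3, 5], which is 9 values.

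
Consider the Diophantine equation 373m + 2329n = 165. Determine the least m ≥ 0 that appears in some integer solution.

2011

gcd(2329, 373) = 1.
1 divides 165, so solutions exist.
By Bézout, 373*(-256) + 2329*(41) = 1.
Scale by 165/1 = 165: (m₀, n₀) = (-42240, 6765).
General solution: m = -42240 + 2329t, n = 6765 - 373t for integer t.
m ≥ 0: smallest is -42240 mod 2329 = 2011 (at t = 19), with n = -322.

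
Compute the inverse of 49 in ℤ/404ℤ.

gcd(404, 49):
  404 = 8·49 + 12
  49 = 4·12 + 1
  12 = 12·1
so gcd(404, 49) = 1.
Back-substitute for Bézout coefficients:
  1 = 49 - 4·12
  ... = 49·(33) + 404·(-4)
So 49·33 ≡ 1 (mod 404), and 33 mod 404 = 33.

33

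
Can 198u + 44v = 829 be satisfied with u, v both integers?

no

gcd(198, 44) = 22.
22 does not divide 829 (remainder 15), so no integer solutions.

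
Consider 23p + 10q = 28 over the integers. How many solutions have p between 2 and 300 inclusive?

gcd(23, 10) = 1.
By Bézout, 23·(-3) + 10·(7) = 1.
Particular solution: (6, -11).
General solution: p = 6 + 10t, q = -11 - 23t for integer t.
2 ≤ 6 + 10t ≤ 300 gives t ∈ [0, 29], which is 30 values.

30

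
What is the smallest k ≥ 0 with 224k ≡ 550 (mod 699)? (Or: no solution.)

gcd(699, 224):
  699 = 3*224 + 27
  224 = 8*27 + 8
  27 = 3*8 + 3
  8 = 2*3 + 2
  3 = 1*2 + 1
  2 = 2*1
so gcd(699, 224) = 1.
1 divides 550, so solutions exist.
Back-substitute for Bézout coefficients:
  1 = 3 - 1*2
  ... = 224*(-259) + 699*(83)
So 224*(-259) ≡ 1 (mod 699); multiply by 550: k ≡ -142450 (mod 699).
Smallest nonnegative: k = -142450 mod 699 = 146.

146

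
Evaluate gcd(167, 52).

1

gcd(167, 52):
  167 = 3*52 + 11
  52 = 4*11 + 8
  11 = 1*8 + 3
  8 = 2*3 + 2
  3 = 1*2 + 1
  2 = 2*1
so gcd(167, 52) = 1.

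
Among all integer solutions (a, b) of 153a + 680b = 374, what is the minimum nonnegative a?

38

gcd(680, 153):
  680 = 4·153 + 68
  153 = 2·68 + 17
  68 = 4·17
so gcd(680, 153) = 17.
17 divides 374, so solutions exist.
Back-substitute for Bézout coefficients:
  17 = 153 - 2·68
  ... = 153·(9) + 680·(-2)
Scale by 374/17 = 22: (a₀, b₀) = (198, -44).
General solution: a = 198 + 40t, b = -44 - 9t for integer t.
a ≥ 0: smallest is 198 mod 40 = 38 (at t = -4), with b = -8.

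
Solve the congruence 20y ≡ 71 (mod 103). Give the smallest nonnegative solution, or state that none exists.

gcd(103, 20) = 1  (103 = 5×20 + 3, 20 = 6×3 + 2, 3 = 1×2 + 1, 2 = 2×1).
1 divides 71, so solutions exist.
Back-substituting, 20×(-36) + 103×(7) = 1.
So 20×(-36) ≡ 1 (mod 103); multiply by 71: y ≡ -2556 (mod 103).
Smallest nonnegative: y = -2556 mod 103 = 19.

19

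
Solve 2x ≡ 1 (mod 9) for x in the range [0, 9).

5

gcd(9, 2) = 1.
By Bézout, 2×(-4) + 9×(1) = 1.
So 2×-4 ≡ 1 (mod 9), and -4 mod 9 = 5.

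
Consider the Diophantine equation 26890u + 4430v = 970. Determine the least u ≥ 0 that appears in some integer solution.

46

gcd(26890, 4430):
  26890 = 6·4430 + 310
  4430 = 14·310 + 90
  310 = 3·90 + 40
  90 = 2·40 + 10
  40 = 4·10
so gcd(26890, 4430) = 10.
10 divides 970, so solutions exist.
Back-substitute for Bézout coefficients:
  10 = 90 - 2·40
  ... = 26890·(-100) + 4430·(607)
Scale by 970/10 = 97: (u₀, v₀) = (-9700, 58879).
General solution: u = -9700 + 443t, v = 58879 - 2689t for integer t.
u ≥ 0: smallest is -9700 mod 443 = 46 (at t = 22), with v = -279.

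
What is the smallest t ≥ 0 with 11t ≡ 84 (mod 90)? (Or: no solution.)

24

gcd(90, 11):
  90 = 8·11 + 2
  11 = 5·2 + 1
  2 = 2·1
so gcd(90, 11) = 1.
1 divides 84, so solutions exist.
Back-substitute for Bézout coefficients:
  1 = 11 - 5·2
  ... = 11·(41) + 90·(-5)
So 11·(41) ≡ 1 (mod 90); multiply by 84: t ≡ 3444 (mod 90).
Smallest nonnegative: t = 3444 mod 90 = 24.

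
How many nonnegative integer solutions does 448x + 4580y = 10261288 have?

20

gcd(4580, 448) = 4.
By Bézout, 448×(-92) + 4580×(9) = 4.
One solution: (66, 2234).
General: x = 66 + 1145t, y = 2234 - 112t.
x ≥ 0 ⇒ t ≥ 0; y ≥ 0 ⇒ t ≤ 19. So t ∈ [0, 19]: 20 solutions.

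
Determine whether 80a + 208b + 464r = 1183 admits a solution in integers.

gcd(208, 80) = 16  (208 = 2*80 + 48, 80 = 1*48 + 32, 48 = 1*32 + 16, 32 = 2*16).
gcd(16, 464) = 16.
16 does not divide 1183 (remainder 15), so no integer solutions.

no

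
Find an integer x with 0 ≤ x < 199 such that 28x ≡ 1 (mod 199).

gcd(199, 28) = 1.
By Bézout, 28×(64) + 199×(-9) = 1.
So 28×64 ≡ 1 (mod 199), and 64 mod 199 = 64.

64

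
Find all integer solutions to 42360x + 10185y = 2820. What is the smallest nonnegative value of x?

gcd(42360, 10185) = 15  (42360 = 4×10185 + 1620, 10185 = 6×1620 + 465, 1620 = 3×465 + 225, 465 = 2×225 + 15, 225 = 15×15).
15 divides 2820, so solutions exist.
Back-substituting, 42360×(-44) + 10185×(183) = 15.
Scale by 2820/15 = 188: (x₀, y₀) = (-8272, 34404).
General solution: x = -8272 + 679t, y = 34404 - 2824t for integer t.
x ≥ 0: smallest is -8272 mod 679 = 555 (at t = 13), with y = -2308.

555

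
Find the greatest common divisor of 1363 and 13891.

29

gcd(13891, 1363) = 29  (13891 = 10×1363 + 261, 1363 = 5×261 + 58, 261 = 4×58 + 29, 58 = 2×29).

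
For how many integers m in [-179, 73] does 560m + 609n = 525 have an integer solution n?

3

gcd(609, 560) = 7  (609 = 1×560 + 49, 560 = 11×49 + 21, 49 = 2×21 + 7, 21 = 3×7).
Back-substituting, 560×(-25) + 609×(23) = 7.
Scale by 75: particular solution (-1875, 1725); reduce m mod 87: (39, -35).
General solution: m = 39 + 87t, n = -35 - 80t for integer t.
-179 ≤ 39 + 87t ≤ 73 gives t ∈ [-2, 0], which is 3 values.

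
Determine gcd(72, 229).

gcd(229, 72):
  229 = 3*72 + 13
  72 = 5*13 + 7
  13 = 1*7 + 6
  7 = 1*6 + 1
  6 = 6*1
so gcd(229, 72) = 1.

1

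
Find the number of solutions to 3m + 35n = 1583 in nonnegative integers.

15

gcd(35, 3) = 1  (35 = 11·3 + 2, 3 = 1·2 + 1, 2 = 2·1).
Back-substituting, 3·(12) + 35·(-1) = 1.
Scale by 1583: one solution is (18996, -1583). Reduce m mod 35: (26, 43).
General: m = 26 + 35t, n = 43 - 3t.
m ≥ 0 ⇒ t ≥ 0; n ≥ 0 ⇒ t ≤ 14. So t ∈ [0, 14]: 15 solutions.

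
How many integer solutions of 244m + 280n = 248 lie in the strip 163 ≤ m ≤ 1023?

13

gcd(280, 244) = 4  (280 = 1×244 + 36, 244 = 6×36 + 28, 36 = 1×28 + 8, 28 = 3×8 + 4, 8 = 2×4).
Back-substituting, 244×(31) + 280×(-27) = 4.
Scale by 62: particular solution (1922, -1674); reduce m mod 70: (32, -27).
General solution: m = 32 + 70t, n = -27 - 61t for integer t.
163 ≤ 32 + 70t ≤ 1023 gives t ∈ [2, 14], which is 13 values.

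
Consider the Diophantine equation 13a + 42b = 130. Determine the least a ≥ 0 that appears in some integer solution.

gcd(42, 13):
  42 = 3*13 + 3
  13 = 4*3 + 1
  3 = 3*1
so gcd(42, 13) = 1.
1 divides 130, so solutions exist.
Back-substitute for Bézout coefficients:
  1 = 13 - 4*3
  ... = 13*(13) + 42*(-4)
Scale by 130/1 = 130: (a₀, b₀) = (1690, -520).
General solution: a = 1690 + 42t, b = -520 - 13t for integer t.
a ≥ 0: smallest is 1690 mod 42 = 10 (at t = -40), with b = 0.

10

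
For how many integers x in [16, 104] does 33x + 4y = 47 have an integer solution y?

22

gcd(33, 4):
  33 = 8·4 + 1
  4 = 4·1
so gcd(33, 4) = 1.
Back-substitute for Bézout coefficients:
  1 = 33 - 8·4
  ... = 33·(1) + 4·(-8)
Scale by 47: particular solution (47, -376); reduce x mod 4: (3, -13).
General solution: x = 3 + 4t, y = -13 - 33t for integer t.
16 ≤ 3 + 4t ≤ 104 gives t ∈ [4, 25], which is 22 values.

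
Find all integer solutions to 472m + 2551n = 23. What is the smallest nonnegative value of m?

gcd(2551, 472):
  2551 = 5·472 + 191
  472 = 2·191 + 90
  191 = 2·90 + 11
  90 = 8·11 + 2
  11 = 5·2 + 1
  2 = 2·1
so gcd(2551, 472) = 1.
1 divides 23, so solutions exist.
Back-substitute for Bézout coefficients:
  1 = 11 - 5·2
  ... = 472·(-1162) + 2551·(215)
Scale by 23/1 = 23: (m₀, n₀) = (-26726, 4945).
General solution: m = -26726 + 2551t, n = 4945 - 472t for integer t.
m ≥ 0: smallest is -26726 mod 2551 = 1335 (at t = 11), with n = -247.

1335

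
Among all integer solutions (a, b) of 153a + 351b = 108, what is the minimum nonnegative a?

gcd(351, 153):
  351 = 2·153 + 45
  153 = 3·45 + 18
  45 = 2·18 + 9
  18 = 2·9
so gcd(351, 153) = 9.
9 divides 108, so solutions exist.
Back-substitute for Bézout coefficients:
  9 = 45 - 2·18
  ... = 153·(-16) + 351·(7)
Scale by 108/9 = 12: (a₀, b₀) = (-192, 84).
General solution: a = -192 + 39t, b = 84 - 17t for integer t.
a ≥ 0: smallest is -192 mod 39 = 3 (at t = 5), with b = -1.

3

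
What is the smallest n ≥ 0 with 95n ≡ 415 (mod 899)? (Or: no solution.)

gcd(899, 95):
  899 = 9×95 + 44
  95 = 2×44 + 7
  44 = 6×7 + 2
  7 = 3×2 + 1
  2 = 2×1
so gcd(899, 95) = 1.
1 divides 415, so solutions exist.
Back-substitute for Bézout coefficients:
  1 = 7 - 3×2
  ... = 95×(388) + 899×(-41)
So 95×(388) ≡ 1 (mod 899); multiply by 415: n ≡ 161020 (mod 899).
Smallest nonnegative: n = 161020 mod 899 = 99.

99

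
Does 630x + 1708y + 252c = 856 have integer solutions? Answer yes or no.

gcd(1708, 630) = 14.
gcd(14, 252) = 14.
14 does not divide 856 (remainder 2), so no integer solutions.

no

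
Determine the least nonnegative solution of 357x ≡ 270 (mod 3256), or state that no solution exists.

2518

gcd(3256, 357) = 1  (3256 = 9·357 + 43, 357 = 8·43 + 13, 43 = 3·13 + 4, 13 = 3·4 + 1, 4 = 4·1).
1 divides 270, so solutions exist.
Back-substituting, 357·(757) + 3256·(-83) = 1.
So 357·(757) ≡ 1 (mod 3256); multiply by 270: x ≡ 204390 (mod 3256).
Smallest nonnegative: x = 204390 mod 3256 = 2518.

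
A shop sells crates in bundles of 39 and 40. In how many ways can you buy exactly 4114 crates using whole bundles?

3

Need nonnegative integers with 39j + 40k = 4114.
gcd(39, 40) = 1, and 39·(-1) + 40·(1) = 1.
So (j₀, k₀) = (-4114, 4114); general j = -4114 + 40t, k = 4114 - 39t.
j ≥ 0 ⇒ t ≥ 103; k ≥ 0 ⇒ t ≤ 105. That's 3 values of t.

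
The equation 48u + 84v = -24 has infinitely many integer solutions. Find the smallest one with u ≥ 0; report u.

gcd(84, 48):
  84 = 1*48 + 36
  48 = 1*36 + 12
  36 = 3*12
so gcd(84, 48) = 12.
12 divides -24, so solutions exist.
Back-substitute for Bézout coefficients:
  12 = 48 - 1*36
  ... = 48*(2) + 84*(-1)
Scale by -24/12 = -2: (u₀, v₀) = (-4, 2).
General solution: u = -4 + 7t, v = 2 - 4t for integer t.
u ≥ 0: smallest is -4 mod 7 = 3 (at t = 1), with v = -2.

3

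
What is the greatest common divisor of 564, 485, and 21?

gcd(564, 485) = 1.
gcd(1, 21) = 1.

1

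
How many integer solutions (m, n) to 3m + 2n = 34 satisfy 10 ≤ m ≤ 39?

15

gcd(3, 2) = 1  (3 = 1·2 + 1, 2 = 2·1).
Back-substituting, 3·(1) + 2·(-1) = 1.
Scale by 34: particular solution (34, -34); reduce m mod 2: (0, 17).
General solution: m = 0 + 2t, n = 17 - 3t for integer t.
10 ≤ 0 + 2t ≤ 39 gives t ∈ [5, 19], which is 15 values.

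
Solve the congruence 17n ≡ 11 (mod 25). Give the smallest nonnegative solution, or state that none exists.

8

gcd(25, 17):
  25 = 1·17 + 8
  17 = 2·8 + 1
  8 = 8·1
so gcd(25, 17) = 1.
1 divides 11, so solutions exist.
Back-substitute for Bézout coefficients:
  1 = 17 - 2·8
  ... = 17·(3) + 25·(-2)
So 17·(3) ≡ 1 (mod 25); multiply by 11: n ≡ 33 (mod 25).
Smallest nonnegative: n = 33 mod 25 = 8.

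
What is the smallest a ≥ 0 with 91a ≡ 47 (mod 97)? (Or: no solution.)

73

gcd(97, 91):
  97 = 1·91 + 6
  91 = 15·6 + 1
  6 = 6·1
so gcd(97, 91) = 1.
1 divides 47, so solutions exist.
Back-substitute for Bézout coefficients:
  1 = 91 - 15·6
  ... = 91·(16) + 97·(-15)
So 91·(16) ≡ 1 (mod 97); multiply by 47: a ≡ 752 (mod 97).
Smallest nonnegative: a = 752 mod 97 = 73.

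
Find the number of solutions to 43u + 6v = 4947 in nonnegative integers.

19

gcd(43, 6) = 1.
By Bézout, 43*(1) + 6*(-7) = 1.
One solution: (3, 803).
General: u = 3 + 6t, v = 803 - 43t.
u ≥ 0 ⇒ t ≥ 0; v ≥ 0 ⇒ t ≤ 18. So t ∈ [0, 18]: 19 solutions.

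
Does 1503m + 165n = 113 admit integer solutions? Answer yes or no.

gcd(1503, 165):
  1503 = 9·165 + 18
  165 = 9·18 + 3
  18 = 6·3
so gcd(1503, 165) = 3.
3 does not divide 113 (remainder 2), so no integer solutions.

no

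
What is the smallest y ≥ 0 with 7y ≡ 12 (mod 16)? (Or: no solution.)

gcd(16, 7) = 1.
1 divides 12, so solutions exist.
By Bézout, 7·(7) + 16·(-3) = 1.
So 7·(7) ≡ 1 (mod 16); multiply by 12: y ≡ 84 (mod 16).
Smallest nonnegative: y = 84 mod 16 = 4.

4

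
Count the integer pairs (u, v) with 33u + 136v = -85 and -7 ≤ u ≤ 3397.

gcd(136, 33) = 1.
By Bézout, 33×(33) + 136×(-8) = 1.
Particular solution: (51, -13).
General solution: u = 51 + 136t, v = -13 - 33t for integer t.
-7 ≤ 51 + 136t ≤ 3397 gives t ∈ [0, 24], which is 25 values.

25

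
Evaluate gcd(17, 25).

1

gcd(25, 17) = 1  (25 = 1·17 + 8, 17 = 2·8 + 1, 8 = 8·1).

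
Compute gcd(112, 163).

1

gcd(163, 112):
  163 = 1*112 + 51
  112 = 2*51 + 10
  51 = 5*10 + 1
  10 = 10*1
so gcd(163, 112) = 1.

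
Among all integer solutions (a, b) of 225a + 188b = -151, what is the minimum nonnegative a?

1

gcd(225, 188) = 1.
1 divides -151, so solutions exist.
By Bézout, 225·(61) + 188·(-73) = 1.
Scale by -151/1 = -151: (a₀, b₀) = (-9211, 11023).
General solution: a = -9211 + 188t, b = 11023 - 225t for integer t.
a ≥ 0: smallest is -9211 mod 188 = 1 (at t = 49), with b = -2.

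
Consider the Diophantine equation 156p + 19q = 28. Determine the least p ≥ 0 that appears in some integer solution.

7

gcd(156, 19) = 1  (156 = 8*19 + 4, 19 = 4*4 + 3, 4 = 1*3 + 1, 3 = 3*1).
1 divides 28, so solutions exist.
Back-substituting, 156*(5) + 19*(-41) = 1.
Scale by 28/1 = 28: (p₀, q₀) = (140, -1148).
General solution: p = 140 + 19t, q = -1148 - 156t for integer t.
p ≥ 0: smallest is 140 mod 19 = 7 (at t = -7), with q = -56.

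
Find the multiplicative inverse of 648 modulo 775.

537

gcd(775, 648) = 1.
By Bézout, 648×(-238) + 775×(199) = 1.
So 648×-238 ≡ 1 (mod 775), and -238 mod 775 = 537.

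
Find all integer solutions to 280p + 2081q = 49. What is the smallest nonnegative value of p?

gcd(2081, 280):
  2081 = 7·280 + 121
  280 = 2·121 + 38
  121 = 3·38 + 7
  38 = 5·7 + 3
  7 = 2·3 + 1
  3 = 3·1
so gcd(2081, 280) = 1.
1 divides 49, so solutions exist.
Back-substitute for Bézout coefficients:
  1 = 7 - 2·3
  ... = 280·(-602) + 2081·(81)
Scale by 49/1 = 49: (p₀, q₀) = (-29498, 3969).
General solution: p = -29498 + 2081t, q = 3969 - 280t for integer t.
p ≥ 0: smallest is -29498 mod 2081 = 1717 (at t = 15), with q = -231.

1717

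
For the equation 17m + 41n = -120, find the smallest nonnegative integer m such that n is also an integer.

5

gcd(41, 17):
  41 = 2×17 + 7
  17 = 2×7 + 3
  7 = 2×3 + 1
  3 = 3×1
so gcd(41, 17) = 1.
1 divides -120, so solutions exist.
Back-substitute for Bézout coefficients:
  1 = 7 - 2×3
  ... = 17×(-12) + 41×(5)
Scale by -120/1 = -120: (m₀, n₀) = (1440, -600).
General solution: m = 1440 + 41t, n = -600 - 17t for integer t.
m ≥ 0: smallest is 1440 mod 41 = 5 (at t = -35), with n = -5.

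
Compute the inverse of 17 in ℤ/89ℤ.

gcd(89, 17) = 1.
By Bézout, 17·(21) + 89·(-4) = 1.
So 17·21 ≡ 1 (mod 89), and 21 mod 89 = 21.

21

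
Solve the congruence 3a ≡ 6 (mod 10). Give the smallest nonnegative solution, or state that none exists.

2

gcd(10, 3) = 1  (10 = 3·3 + 1, 3 = 3·1).
1 divides 6, so solutions exist.
Back-substituting, 3·(-3) + 10·(1) = 1.
So 3·(-3) ≡ 1 (mod 10); multiply by 6: a ≡ -18 (mod 10).
Smallest nonnegative: a = -18 mod 10 = 2.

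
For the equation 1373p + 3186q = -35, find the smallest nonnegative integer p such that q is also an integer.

1919

gcd(3186, 1373) = 1.
1 divides -35, so solutions exist.
By Bézout, 1373*(-601) + 3186*(259) = 1.
Scale by -35/1 = -35: (p₀, q₀) = (21035, -9065).
General solution: p = 21035 + 3186t, q = -9065 - 1373t for integer t.
p ≥ 0: smallest is 21035 mod 3186 = 1919 (at t = -6), with q = -827.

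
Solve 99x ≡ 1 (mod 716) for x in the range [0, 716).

311

gcd(716, 99):
  716 = 7*99 + 23
  99 = 4*23 + 7
  23 = 3*7 + 2
  7 = 3*2 + 1
  2 = 2*1
so gcd(716, 99) = 1.
Back-substitute for Bézout coefficients:
  1 = 7 - 3*2
  ... = 99*(311) + 716*(-43)
So 99*311 ≡ 1 (mod 716), and 311 mod 716 = 311.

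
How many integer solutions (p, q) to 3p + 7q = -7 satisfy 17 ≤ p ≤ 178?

23

gcd(7, 3) = 1  (7 = 2*3 + 1, 3 = 3*1).
Back-substituting, 3*(-2) + 7*(1) = 1.
Scale by -7: particular solution (14, -7); reduce p mod 7: (0, -1).
General solution: p = 0 + 7t, q = -1 - 3t for integer t.
17 ≤ 0 + 7t ≤ 178 gives t ∈ [3, 25], which is 23 values.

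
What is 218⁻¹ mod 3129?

2885

gcd(3129, 218) = 1  (3129 = 14×218 + 77, 218 = 2×77 + 64, 77 = 1×64 + 13, 64 = 4×13 + 12, 13 = 1×12 + 1, 12 = 12×1).
Back-substituting, 218×(-244) + 3129×(17) = 1.
So 218×-244 ≡ 1 (mod 3129), and -244 mod 3129 = 2885.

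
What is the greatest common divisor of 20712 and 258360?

gcd(258360, 20712) = 24  (258360 = 12·20712 + 9816, 20712 = 2·9816 + 1080, 9816 = 9·1080 + 96, 1080 = 11·96 + 24, 96 = 4·24).

24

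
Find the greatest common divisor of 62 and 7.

1

gcd(62, 7):
  62 = 8·7 + 6
  7 = 1·6 + 1
  6 = 6·1
so gcd(62, 7) = 1.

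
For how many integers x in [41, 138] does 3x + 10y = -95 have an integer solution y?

10

gcd(10, 3) = 1.
By Bézout, 3·(-3) + 10·(1) = 1.
Particular solution: (5, -11).
General solution: x = 5 + 10t, y = -11 - 3t for integer t.
41 ≤ 5 + 10t ≤ 138 gives t ∈ [4, 13], which is 10 values.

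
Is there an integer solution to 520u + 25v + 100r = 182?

no

gcd(520, 25) = 5.
gcd(5, 100) = 5.
5 does not divide 182 (remainder 2), so no integer solutions.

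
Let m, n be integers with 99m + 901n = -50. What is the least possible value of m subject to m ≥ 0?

45

gcd(901, 99) = 1  (901 = 9×99 + 10, 99 = 9×10 + 9, 10 = 1×9 + 1, 9 = 9×1).
1 divides -50, so solutions exist.
Back-substituting, 99×(-91) + 901×(10) = 1.
Scale by -50/1 = -50: (m₀, n₀) = (4550, -500).
General solution: m = 4550 + 901t, n = -500 - 99t for integer t.
m ≥ 0: smallest is 4550 mod 901 = 45 (at t = -5), with n = -5.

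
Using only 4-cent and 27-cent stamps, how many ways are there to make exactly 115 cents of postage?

1

Need nonnegative integers with 4j + 27k = 115.
gcd(4, 27) = 1, and 4·(7) + 27·(-1) = 1.
So (j₀, k₀) = (805, -115); general j = 805 + 27t, k = -115 - 4t.
j ≥ 0 ⇒ t ≥ -29; k ≥ 0 ⇒ t ≤ -29. That's 1 value of t.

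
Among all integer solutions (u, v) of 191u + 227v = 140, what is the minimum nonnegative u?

gcd(227, 191) = 1  (227 = 1·191 + 36, 191 = 5·36 + 11, 36 = 3·11 + 3, 11 = 3·3 + 2, 3 = 1·2 + 1, 2 = 2·1).
1 divides 140, so solutions exist.
Back-substituting, 191·(-82) + 227·(69) = 1.
Scale by 140/1 = 140: (u₀, v₀) = (-11480, 9660).
General solution: u = -11480 + 227t, v = 9660 - 191t for integer t.
u ≥ 0: smallest is -11480 mod 227 = 97 (at t = 51), with v = -81.

97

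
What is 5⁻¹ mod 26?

21

gcd(26, 5) = 1.
By Bézout, 5*(-5) + 26*(1) = 1.
So 5*-5 ≡ 1 (mod 26), and -5 mod 26 = 21.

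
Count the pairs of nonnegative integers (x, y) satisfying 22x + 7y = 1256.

gcd(22, 7) = 1  (22 = 3·7 + 1, 7 = 7·1).
Back-substituting, 22·(1) + 7·(-3) = 1.
Scale by 1256: one solution is (1256, -3768). Reduce x mod 7: (3, 170).
General: x = 3 + 7t, y = 170 - 22t.
x ≥ 0 ⇒ t ≥ 0; y ≥ 0 ⇒ t ≤ 7. So t ∈ [0, 7]: 8 solutions.

8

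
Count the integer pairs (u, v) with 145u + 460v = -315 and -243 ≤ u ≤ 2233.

27

gcd(460, 145):
  460 = 3×145 + 25
  145 = 5×25 + 20
  25 = 1×20 + 5
  20 = 4×5
so gcd(460, 145) = 5.
Back-substitute for Bézout coefficients:
  5 = 25 - 1×20
  ... = 145×(-19) + 460×(6)
Scale by -63: particular solution (1197, -378); reduce u mod 92: (1, -1).
General solution: u = 1 + 92t, v = -1 - 29t for integer t.
-243 ≤ 1 + 92t ≤ 2233 gives t ∈ [-2, 24], which is 27 values.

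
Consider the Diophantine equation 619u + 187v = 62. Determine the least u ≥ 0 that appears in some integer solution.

72

gcd(619, 187) = 1.
1 divides 62, so solutions exist.
By Bézout, 619·(-29) + 187·(96) = 1.
Scale by 62/1 = 62: (u₀, v₀) = (-1798, 5952).
General solution: u = -1798 + 187t, v = 5952 - 619t for integer t.
u ≥ 0: smallest is -1798 mod 187 = 72 (at t = 10), with v = -238.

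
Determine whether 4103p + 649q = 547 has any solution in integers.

gcd(4103, 649):
  4103 = 6*649 + 209
  649 = 3*209 + 22
  209 = 9*22 + 11
  22 = 2*11
so gcd(4103, 649) = 11.
11 does not divide 547 (remainder 8), so no integer solutions.

no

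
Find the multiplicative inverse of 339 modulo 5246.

619

gcd(5246, 339) = 1.
By Bézout, 339×(619) + 5246×(-40) = 1.
So 339×619 ≡ 1 (mod 5246), and 619 mod 5246 = 619.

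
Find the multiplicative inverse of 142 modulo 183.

gcd(183, 142) = 1  (183 = 1*142 + 41, 142 = 3*41 + 19, 41 = 2*19 + 3, 19 = 6*3 + 1, 3 = 3*1).
Back-substituting, 142*(58) + 183*(-45) = 1.
So 142*58 ≡ 1 (mod 183), and 58 mod 183 = 58.

58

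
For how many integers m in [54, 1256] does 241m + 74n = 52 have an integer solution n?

gcd(241, 74) = 1.
By Bézout, 241×(-35) + 74×(114) = 1.
Particular solution: (30, -97).
General solution: m = 30 + 74t, n = -97 - 241t for integer t.
54 ≤ 30 + 74t ≤ 1256 gives t ∈ [1, 16], which is 16 values.

16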